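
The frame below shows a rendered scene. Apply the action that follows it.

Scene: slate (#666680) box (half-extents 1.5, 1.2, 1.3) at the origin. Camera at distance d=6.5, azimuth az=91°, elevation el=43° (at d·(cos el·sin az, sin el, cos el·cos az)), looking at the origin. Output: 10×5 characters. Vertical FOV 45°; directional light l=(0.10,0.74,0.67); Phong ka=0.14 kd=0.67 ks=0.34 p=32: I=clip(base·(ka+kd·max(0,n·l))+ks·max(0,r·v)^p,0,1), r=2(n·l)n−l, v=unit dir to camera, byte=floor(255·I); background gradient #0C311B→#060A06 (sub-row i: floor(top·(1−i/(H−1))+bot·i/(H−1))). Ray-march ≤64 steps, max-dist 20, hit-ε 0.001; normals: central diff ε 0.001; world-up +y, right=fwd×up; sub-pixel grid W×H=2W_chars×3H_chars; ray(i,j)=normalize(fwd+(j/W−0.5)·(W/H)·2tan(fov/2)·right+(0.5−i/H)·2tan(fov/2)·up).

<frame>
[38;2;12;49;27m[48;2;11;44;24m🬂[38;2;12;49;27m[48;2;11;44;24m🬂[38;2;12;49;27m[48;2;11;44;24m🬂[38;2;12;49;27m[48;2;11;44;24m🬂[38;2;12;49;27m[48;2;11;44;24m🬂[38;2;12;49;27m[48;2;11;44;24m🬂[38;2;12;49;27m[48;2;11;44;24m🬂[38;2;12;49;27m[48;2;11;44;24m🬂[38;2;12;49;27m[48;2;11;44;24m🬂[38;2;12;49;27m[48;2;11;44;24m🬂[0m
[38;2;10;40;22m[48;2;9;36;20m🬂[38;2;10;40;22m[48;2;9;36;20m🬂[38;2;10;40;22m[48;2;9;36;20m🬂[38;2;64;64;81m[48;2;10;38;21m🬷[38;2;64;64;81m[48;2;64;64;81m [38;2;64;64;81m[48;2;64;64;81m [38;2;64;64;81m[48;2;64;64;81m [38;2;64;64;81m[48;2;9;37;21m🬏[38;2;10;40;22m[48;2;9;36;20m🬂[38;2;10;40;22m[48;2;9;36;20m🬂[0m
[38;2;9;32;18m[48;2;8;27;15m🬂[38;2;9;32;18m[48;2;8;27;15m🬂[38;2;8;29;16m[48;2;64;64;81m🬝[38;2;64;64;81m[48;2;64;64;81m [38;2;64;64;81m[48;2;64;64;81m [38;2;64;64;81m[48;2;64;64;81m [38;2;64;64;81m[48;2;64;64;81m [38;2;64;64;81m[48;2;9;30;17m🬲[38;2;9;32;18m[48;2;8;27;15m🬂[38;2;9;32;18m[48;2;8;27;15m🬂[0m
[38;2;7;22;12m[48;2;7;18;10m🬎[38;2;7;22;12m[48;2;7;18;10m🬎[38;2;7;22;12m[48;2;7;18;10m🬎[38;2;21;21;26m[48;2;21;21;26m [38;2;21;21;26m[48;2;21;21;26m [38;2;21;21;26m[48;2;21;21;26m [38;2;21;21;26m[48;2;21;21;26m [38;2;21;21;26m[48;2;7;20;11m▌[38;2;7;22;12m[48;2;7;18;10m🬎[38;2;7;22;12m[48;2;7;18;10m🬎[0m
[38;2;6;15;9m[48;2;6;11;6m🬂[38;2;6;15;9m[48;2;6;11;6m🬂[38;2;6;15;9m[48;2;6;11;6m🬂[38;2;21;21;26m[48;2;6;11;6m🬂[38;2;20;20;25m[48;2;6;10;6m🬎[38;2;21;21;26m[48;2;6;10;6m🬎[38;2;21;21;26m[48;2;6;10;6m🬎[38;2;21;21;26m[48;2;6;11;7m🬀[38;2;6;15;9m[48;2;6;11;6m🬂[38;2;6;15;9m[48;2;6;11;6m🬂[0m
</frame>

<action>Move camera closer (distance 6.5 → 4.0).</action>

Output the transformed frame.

<frame>
[38;2;12;49;27m[48;2;11;44;24m🬂[38;2;11;46;25m[48;2;64;64;81m🬝[38;2;12;49;27m[48;2;64;64;81m🬀[38;2;64;64;81m[48;2;64;64;81m [38;2;64;64;81m[48;2;64;64;81m [38;2;64;64;81m[48;2;64;64;81m [38;2;64;64;81m[48;2;64;64;81m [38;2;64;64;81m[48;2;64;64;81m [38;2;64;64;81m[48;2;11;48;26m🬱[38;2;12;49;27m[48;2;11;44;24m🬂[0m
[38;2;9;37;21m[48;2;64;64;81m🬝[38;2;10;40;22m[48;2;64;64;81m🬀[38;2;64;64;81m[48;2;64;64;81m [38;2;64;64;81m[48;2;64;64;81m [38;2;64;64;81m[48;2;64;64;81m [38;2;64;64;81m[48;2;64;64;81m [38;2;64;64;81m[48;2;64;64;81m [38;2;64;64;81m[48;2;64;64;81m [38;2;64;64;81m[48;2;64;64;81m [38;2;64;64;81m[48;2;9;38;21m🬓[0m
[38;2;9;32;18m[48;2;64;64;81m🬀[38;2;64;64;81m[48;2;64;64;81m [38;2;64;64;81m[48;2;64;64;81m [38;2;64;64;81m[48;2;64;64;81m [38;2;64;64;81m[48;2;64;64;81m [38;2;64;64;81m[48;2;64;64;81m [38;2;64;64;81m[48;2;64;64;81m [38;2;64;64;81m[48;2;64;64;81m [38;2;64;64;81m[48;2;64;64;81m [38;2;64;64;81m[48;2;64;64;81m [0m
[38;2;21;21;26m[48;2;7;18;10m🬬[38;2;21;21;26m[48;2;21;21;26m [38;2;21;21;26m[48;2;21;21;26m [38;2;21;21;26m[48;2;21;21;26m [38;2;21;21;26m[48;2;21;21;26m [38;2;21;21;26m[48;2;21;21;26m [38;2;21;21;26m[48;2;21;21;26m [38;2;21;21;26m[48;2;21;21;26m [38;2;21;21;26m[48;2;21;21;26m [38;2;21;21;26m[48;2;21;21;26m [0m
[38;2;21;21;26m[48;2;6;11;7m🬁[38;2;21;21;26m[48;2;21;21;26m [38;2;21;21;26m[48;2;21;21;26m [38;2;21;21;26m[48;2;21;21;26m [38;2;21;21;26m[48;2;21;21;26m [38;2;21;21;26m[48;2;21;21;26m [38;2;21;21;26m[48;2;21;21;26m [38;2;21;21;26m[48;2;21;21;26m [38;2;21;21;26m[48;2;21;21;26m [38;2;19;19;23m[48;2;6;11;6m🬕[0m
</frame>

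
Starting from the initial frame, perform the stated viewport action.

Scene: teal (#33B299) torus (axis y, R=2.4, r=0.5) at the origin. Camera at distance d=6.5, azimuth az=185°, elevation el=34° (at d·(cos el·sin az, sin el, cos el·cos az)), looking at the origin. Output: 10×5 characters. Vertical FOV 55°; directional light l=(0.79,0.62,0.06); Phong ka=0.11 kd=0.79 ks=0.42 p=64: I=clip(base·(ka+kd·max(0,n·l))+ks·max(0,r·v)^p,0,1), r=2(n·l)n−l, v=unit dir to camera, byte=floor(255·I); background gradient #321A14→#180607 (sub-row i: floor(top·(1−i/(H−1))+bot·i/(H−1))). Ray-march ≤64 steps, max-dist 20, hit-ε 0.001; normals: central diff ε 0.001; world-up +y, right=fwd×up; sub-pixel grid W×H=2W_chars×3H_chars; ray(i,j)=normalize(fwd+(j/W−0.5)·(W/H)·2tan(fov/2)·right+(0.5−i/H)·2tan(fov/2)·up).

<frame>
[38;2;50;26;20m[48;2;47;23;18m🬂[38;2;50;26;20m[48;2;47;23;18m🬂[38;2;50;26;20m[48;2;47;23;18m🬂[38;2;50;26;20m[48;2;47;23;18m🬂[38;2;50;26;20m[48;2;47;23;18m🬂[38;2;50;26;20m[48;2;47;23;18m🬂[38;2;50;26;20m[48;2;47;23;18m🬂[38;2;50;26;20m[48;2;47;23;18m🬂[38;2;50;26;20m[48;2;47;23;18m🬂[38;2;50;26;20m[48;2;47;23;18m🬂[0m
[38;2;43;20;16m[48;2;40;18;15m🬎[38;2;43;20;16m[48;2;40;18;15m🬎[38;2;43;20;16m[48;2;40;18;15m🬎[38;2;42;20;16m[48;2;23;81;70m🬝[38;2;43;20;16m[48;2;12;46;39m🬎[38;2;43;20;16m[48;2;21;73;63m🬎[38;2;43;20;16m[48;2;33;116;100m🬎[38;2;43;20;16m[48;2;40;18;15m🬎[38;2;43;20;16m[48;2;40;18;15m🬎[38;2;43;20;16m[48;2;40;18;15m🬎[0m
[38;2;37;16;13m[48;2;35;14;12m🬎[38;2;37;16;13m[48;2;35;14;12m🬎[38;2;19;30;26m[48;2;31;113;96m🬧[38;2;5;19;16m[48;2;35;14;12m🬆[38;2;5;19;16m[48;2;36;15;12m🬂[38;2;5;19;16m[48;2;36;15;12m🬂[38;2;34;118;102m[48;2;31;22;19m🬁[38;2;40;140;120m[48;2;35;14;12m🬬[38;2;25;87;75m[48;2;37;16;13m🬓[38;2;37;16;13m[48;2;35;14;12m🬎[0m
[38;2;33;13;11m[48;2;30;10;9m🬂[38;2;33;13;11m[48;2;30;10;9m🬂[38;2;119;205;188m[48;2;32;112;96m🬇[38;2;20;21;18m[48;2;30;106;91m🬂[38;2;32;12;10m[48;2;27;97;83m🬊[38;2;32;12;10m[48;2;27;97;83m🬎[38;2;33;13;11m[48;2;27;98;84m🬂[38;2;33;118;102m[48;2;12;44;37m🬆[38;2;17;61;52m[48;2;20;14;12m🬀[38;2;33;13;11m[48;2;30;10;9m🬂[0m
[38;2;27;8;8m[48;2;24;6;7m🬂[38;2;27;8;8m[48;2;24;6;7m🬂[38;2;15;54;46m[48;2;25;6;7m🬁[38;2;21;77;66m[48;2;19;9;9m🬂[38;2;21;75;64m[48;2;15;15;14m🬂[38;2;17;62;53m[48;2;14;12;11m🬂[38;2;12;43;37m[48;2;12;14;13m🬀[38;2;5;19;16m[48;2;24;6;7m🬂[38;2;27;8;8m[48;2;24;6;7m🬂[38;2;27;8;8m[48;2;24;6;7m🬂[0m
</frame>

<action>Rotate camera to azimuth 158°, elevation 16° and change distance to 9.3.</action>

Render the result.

<frame>
[38;2;50;26;20m[48;2;47;23;18m🬂[38;2;50;26;20m[48;2;47;23;18m🬂[38;2;50;26;20m[48;2;47;23;18m🬂[38;2;50;26;20m[48;2;47;23;18m🬂[38;2;50;26;20m[48;2;47;23;18m🬂[38;2;50;26;20m[48;2;47;23;18m🬂[38;2;50;26;20m[48;2;47;23;18m🬂[38;2;50;26;20m[48;2;47;23;18m🬂[38;2;50;26;20m[48;2;47;23;18m🬂[38;2;50;26;20m[48;2;47;23;18m🬂[0m
[38;2;43;20;16m[48;2;40;18;15m🬎[38;2;43;20;16m[48;2;40;18;15m🬎[38;2;43;20;16m[48;2;40;18;15m🬎[38;2;43;20;16m[48;2;40;18;15m🬎[38;2;43;20;16m[48;2;40;18;15m🬎[38;2;43;20;16m[48;2;40;18;15m🬎[38;2;43;20;16m[48;2;40;18;15m🬎[38;2;43;20;16m[48;2;40;18;15m🬎[38;2;43;20;16m[48;2;40;18;15m🬎[38;2;43;20;16m[48;2;40;18;15m🬎[0m
[38;2;37;16;13m[48;2;35;14;12m🬎[38;2;37;16;13m[48;2;35;14;12m🬎[38;2;37;16;13m[48;2;35;14;12m🬎[38;2;27;17;14m[48;2;39;136;117m🬊[38;2;21;18;15m[48;2;35;123;106m🬎[38;2;27;20;16m[48;2;27;97;83m🬆[38;2;32;35;29m[48;2;36;126;108m🬡[38;2;27;95;81m[48;2;31;17;14m🬃[38;2;37;16;13m[48;2;35;14;12m🬎[38;2;37;16;13m[48;2;35;14;12m🬎[0m
[38;2;33;13;11m[48;2;30;10;9m🬂[38;2;33;13;11m[48;2;30;10;9m🬂[38;2;33;13;11m[48;2;30;10;9m🬂[38;2;27;97;83m[48;2;26;18;16m🬁[38;2;26;91;79m[48;2;30;10;9m🬂[38;2;18;64;55m[48;2;30;10;9m🬂[38;2;6;24;20m[48;2;30;10;9m🬂[38;2;5;19;16m[48;2;30;11;9m🬀[38;2;33;13;11m[48;2;30;10;9m🬂[38;2;33;13;11m[48;2;30;10;9m🬂[0m
[38;2;27;8;8m[48;2;24;6;7m🬂[38;2;27;8;8m[48;2;24;6;7m🬂[38;2;27;8;8m[48;2;24;6;7m🬂[38;2;27;8;8m[48;2;24;6;7m🬂[38;2;27;8;8m[48;2;24;6;7m🬂[38;2;27;8;8m[48;2;24;6;7m🬂[38;2;27;8;8m[48;2;24;6;7m🬂[38;2;27;8;8m[48;2;24;6;7m🬂[38;2;27;8;8m[48;2;24;6;7m🬂[38;2;27;8;8m[48;2;24;6;7m🬂[0m
</frame>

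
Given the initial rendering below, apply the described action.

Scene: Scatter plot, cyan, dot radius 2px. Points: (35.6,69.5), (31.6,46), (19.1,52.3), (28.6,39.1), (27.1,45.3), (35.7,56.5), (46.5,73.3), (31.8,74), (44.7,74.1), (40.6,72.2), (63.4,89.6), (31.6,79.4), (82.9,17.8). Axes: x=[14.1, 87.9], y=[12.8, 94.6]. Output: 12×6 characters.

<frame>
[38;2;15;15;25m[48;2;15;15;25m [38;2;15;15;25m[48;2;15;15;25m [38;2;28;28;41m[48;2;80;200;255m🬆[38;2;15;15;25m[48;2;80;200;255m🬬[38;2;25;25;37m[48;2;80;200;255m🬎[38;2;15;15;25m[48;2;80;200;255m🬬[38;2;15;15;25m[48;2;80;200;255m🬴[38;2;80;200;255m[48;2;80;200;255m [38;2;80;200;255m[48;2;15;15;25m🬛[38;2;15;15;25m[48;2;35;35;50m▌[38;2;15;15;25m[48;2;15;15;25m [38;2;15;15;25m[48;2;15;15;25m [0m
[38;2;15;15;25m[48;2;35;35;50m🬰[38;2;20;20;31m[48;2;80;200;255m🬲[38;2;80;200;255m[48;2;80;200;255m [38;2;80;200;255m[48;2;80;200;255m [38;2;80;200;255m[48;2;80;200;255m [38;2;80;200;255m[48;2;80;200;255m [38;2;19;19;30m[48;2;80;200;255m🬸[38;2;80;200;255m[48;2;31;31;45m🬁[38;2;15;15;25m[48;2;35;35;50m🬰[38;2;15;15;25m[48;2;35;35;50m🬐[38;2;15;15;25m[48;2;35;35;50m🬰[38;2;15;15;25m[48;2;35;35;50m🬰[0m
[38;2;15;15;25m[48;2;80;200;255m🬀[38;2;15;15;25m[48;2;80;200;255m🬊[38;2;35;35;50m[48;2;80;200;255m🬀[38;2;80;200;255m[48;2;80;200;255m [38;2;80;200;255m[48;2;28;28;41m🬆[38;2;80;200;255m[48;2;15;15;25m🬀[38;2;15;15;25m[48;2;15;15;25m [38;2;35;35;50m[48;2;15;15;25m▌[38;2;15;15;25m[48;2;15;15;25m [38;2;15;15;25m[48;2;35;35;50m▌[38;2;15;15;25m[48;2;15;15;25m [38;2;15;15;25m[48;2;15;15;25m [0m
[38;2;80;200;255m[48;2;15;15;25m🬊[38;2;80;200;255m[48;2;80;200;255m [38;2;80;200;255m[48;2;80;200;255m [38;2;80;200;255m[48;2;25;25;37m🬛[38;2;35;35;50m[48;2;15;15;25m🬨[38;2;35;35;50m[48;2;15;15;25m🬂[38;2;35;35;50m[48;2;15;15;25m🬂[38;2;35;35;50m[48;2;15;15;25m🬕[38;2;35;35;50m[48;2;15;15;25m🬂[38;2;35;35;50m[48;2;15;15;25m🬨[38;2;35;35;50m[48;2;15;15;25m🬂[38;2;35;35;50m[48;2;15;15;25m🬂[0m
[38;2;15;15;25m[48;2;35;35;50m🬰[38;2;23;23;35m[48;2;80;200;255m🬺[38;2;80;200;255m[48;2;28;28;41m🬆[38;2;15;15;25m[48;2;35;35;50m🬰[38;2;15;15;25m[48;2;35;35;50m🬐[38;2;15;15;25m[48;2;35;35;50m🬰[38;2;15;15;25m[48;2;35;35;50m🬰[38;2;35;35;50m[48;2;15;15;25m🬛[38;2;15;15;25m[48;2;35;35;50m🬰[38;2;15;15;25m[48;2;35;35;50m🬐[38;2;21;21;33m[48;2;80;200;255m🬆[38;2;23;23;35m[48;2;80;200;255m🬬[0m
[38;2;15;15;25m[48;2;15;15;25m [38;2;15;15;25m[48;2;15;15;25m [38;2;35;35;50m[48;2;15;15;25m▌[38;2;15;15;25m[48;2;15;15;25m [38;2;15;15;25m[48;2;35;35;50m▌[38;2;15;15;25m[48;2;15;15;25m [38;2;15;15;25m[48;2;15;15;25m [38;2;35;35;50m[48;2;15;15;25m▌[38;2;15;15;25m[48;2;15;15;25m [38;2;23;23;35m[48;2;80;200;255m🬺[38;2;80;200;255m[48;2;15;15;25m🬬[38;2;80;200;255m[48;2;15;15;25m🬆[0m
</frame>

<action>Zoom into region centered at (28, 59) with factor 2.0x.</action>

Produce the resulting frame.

<frame>
[38;2;15;15;25m[48;2;15;15;25m [38;2;15;15;25m[48;2;15;15;25m [38;2;35;35;50m[48;2;15;15;25m▌[38;2;15;15;25m[48;2;15;15;25m [38;2;15;15;25m[48;2;35;35;50m▌[38;2;15;15;25m[48;2;80;200;255m🬛[38;2;80;200;255m[48;2;80;200;255m [38;2;80;200;255m[48;2;15;15;25m🬴[38;2;15;15;25m[48;2;80;200;255m🬬[38;2;21;21;33m[48;2;80;200;255m🬆[38;2;15;15;25m[48;2;80;200;255m🬀[38;2;15;15;25m[48;2;80;200;255m🬀[0m
[38;2;15;15;25m[48;2;35;35;50m🬰[38;2;15;15;25m[48;2;35;35;50m🬰[38;2;35;35;50m[48;2;15;15;25m🬛[38;2;15;15;25m[48;2;35;35;50m🬰[38;2;15;15;25m[48;2;35;35;50m🬐[38;2;15;15;25m[48;2;35;35;50m🬰[38;2;80;200;255m[48;2;21;21;33m🬊[38;2;80;200;255m[48;2;35;35;50m🬬[38;2;80;200;255m[48;2;80;200;255m [38;2;80;200;255m[48;2;15;15;25m🬬[38;2;80;200;255m[48;2;15;15;25m🬎[38;2;80;200;255m[48;2;21;21;33m🬊[0m
[38;2;15;15;25m[48;2;15;15;25m [38;2;15;15;25m[48;2;15;15;25m [38;2;35;35;50m[48;2;15;15;25m▌[38;2;15;15;25m[48;2;15;15;25m [38;2;15;15;25m[48;2;35;35;50m▌[38;2;15;15;25m[48;2;15;15;25m [38;2;15;15;25m[48;2;15;15;25m [38;2;27;27;40m[48;2;80;200;255m🬝[38;2;80;200;255m[48;2;15;15;25m🬲[38;2;15;15;25m[48;2;35;35;50m▌[38;2;15;15;25m[48;2;15;15;25m [38;2;15;15;25m[48;2;15;15;25m [0m
[38;2;35;35;50m[48;2;15;15;25m🬂[38;2;23;23;35m[48;2;80;200;255m🬝[38;2;35;35;50m[48;2;80;200;255m🬀[38;2;80;200;255m[48;2;28;28;41m🬱[38;2;35;35;50m[48;2;15;15;25m🬨[38;2;35;35;50m[48;2;15;15;25m🬂[38;2;23;23;35m[48;2;80;200;255m🬝[38;2;80;200;255m[48;2;28;28;41m🬊[38;2;80;200;255m[48;2;15;15;25m🬝[38;2;80;200;255m[48;2;27;27;40m🬀[38;2;35;35;50m[48;2;15;15;25m🬂[38;2;35;35;50m[48;2;15;15;25m🬂[0m
[38;2;15;15;25m[48;2;35;35;50m🬰[38;2;15;15;25m[48;2;35;35;50m🬰[38;2;80;200;255m[48;2;28;28;41m🬊[38;2;80;200;255m[48;2;23;23;35m🬀[38;2;28;28;41m[48;2;80;200;255m🬆[38;2;80;200;255m[48;2;15;15;25m🬺[38;2;80;200;255m[48;2;80;200;255m [38;2;80;200;255m[48;2;15;15;25m🬛[38;2;15;15;25m[48;2;35;35;50m🬰[38;2;15;15;25m[48;2;35;35;50m🬐[38;2;15;15;25m[48;2;35;35;50m🬰[38;2;15;15;25m[48;2;35;35;50m🬰[0m
[38;2;15;15;25m[48;2;15;15;25m [38;2;15;15;25m[48;2;15;15;25m [38;2;35;35;50m[48;2;15;15;25m▌[38;2;15;15;25m[48;2;15;15;25m [38;2;20;20;31m[48;2;80;200;255m🬲[38;2;80;200;255m[48;2;80;200;255m [38;2;80;200;255m[48;2;15;15;25m🬝[38;2;35;35;50m[48;2;15;15;25m▌[38;2;15;15;25m[48;2;15;15;25m [38;2;15;15;25m[48;2;35;35;50m▌[38;2;15;15;25m[48;2;15;15;25m [38;2;15;15;25m[48;2;15;15;25m [0m
</frame>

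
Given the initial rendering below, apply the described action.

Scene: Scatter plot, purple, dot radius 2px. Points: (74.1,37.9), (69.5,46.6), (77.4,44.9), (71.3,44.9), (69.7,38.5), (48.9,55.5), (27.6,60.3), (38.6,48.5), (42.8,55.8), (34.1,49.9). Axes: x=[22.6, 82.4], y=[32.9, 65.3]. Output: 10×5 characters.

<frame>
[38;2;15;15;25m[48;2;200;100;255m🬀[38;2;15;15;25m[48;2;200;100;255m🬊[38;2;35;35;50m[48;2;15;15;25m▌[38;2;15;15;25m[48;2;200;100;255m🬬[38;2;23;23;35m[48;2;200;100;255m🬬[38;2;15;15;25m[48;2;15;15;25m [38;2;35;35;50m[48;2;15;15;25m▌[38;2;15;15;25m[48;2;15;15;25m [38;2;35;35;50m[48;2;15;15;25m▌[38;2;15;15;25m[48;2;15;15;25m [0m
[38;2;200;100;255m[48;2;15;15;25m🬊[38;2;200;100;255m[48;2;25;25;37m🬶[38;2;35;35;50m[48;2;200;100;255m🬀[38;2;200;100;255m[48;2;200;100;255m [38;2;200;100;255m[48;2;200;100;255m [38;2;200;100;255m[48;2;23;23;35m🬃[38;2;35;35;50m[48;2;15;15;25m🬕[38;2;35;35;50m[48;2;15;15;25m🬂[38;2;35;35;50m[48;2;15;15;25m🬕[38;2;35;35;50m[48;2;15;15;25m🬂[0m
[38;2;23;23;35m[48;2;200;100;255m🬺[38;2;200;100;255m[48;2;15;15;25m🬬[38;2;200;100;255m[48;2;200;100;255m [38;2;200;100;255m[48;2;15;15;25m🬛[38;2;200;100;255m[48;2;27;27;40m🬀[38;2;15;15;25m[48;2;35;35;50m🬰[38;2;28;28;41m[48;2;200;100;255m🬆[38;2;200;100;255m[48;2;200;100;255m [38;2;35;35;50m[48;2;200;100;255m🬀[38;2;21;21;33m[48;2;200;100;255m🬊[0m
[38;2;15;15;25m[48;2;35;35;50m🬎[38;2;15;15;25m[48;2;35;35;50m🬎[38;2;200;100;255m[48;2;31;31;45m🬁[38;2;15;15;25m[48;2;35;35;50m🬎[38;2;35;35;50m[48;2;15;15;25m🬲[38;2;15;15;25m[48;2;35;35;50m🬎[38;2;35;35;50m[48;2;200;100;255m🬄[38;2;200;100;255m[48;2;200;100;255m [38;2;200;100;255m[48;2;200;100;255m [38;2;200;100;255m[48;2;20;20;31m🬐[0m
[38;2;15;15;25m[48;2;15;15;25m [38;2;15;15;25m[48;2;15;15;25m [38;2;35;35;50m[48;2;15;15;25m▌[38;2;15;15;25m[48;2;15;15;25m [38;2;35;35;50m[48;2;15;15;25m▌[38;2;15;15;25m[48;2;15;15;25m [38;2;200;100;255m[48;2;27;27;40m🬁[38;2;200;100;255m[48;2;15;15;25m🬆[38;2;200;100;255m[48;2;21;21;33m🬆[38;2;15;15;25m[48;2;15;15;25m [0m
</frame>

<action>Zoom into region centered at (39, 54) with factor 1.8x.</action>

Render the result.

<frame>
[38;2;15;15;25m[48;2;200;100;255m🬆[38;2;200;100;255m[48;2;15;15;25m🬺[38;2;23;23;35m[48;2;200;100;255m🬬[38;2;15;15;25m[48;2;15;15;25m [38;2;35;35;50m[48;2;15;15;25m▌[38;2;15;15;25m[48;2;15;15;25m [38;2;35;35;50m[48;2;15;15;25m▌[38;2;15;15;25m[48;2;15;15;25m [38;2;35;35;50m[48;2;15;15;25m▌[38;2;15;15;25m[48;2;15;15;25m [0m
[38;2;200;100;255m[48;2;19;19;30m🬁[38;2;200;100;255m[48;2;15;15;25m🬆[38;2;35;35;50m[48;2;15;15;25m🬕[38;2;35;35;50m[48;2;15;15;25m🬂[38;2;31;31;45m[48;2;200;100;255m🬝[38;2;35;35;50m[48;2;200;100;255m🬀[38;2;200;100;255m[48;2;28;28;41m🬱[38;2;35;35;50m[48;2;200;100;255m🬀[38;2;200;100;255m[48;2;28;28;41m🬱[38;2;35;35;50m[48;2;15;15;25m🬂[0m
[38;2;15;15;25m[48;2;35;35;50m🬰[38;2;15;15;25m[48;2;35;35;50m🬰[38;2;35;35;50m[48;2;15;15;25m🬛[38;2;23;23;35m[48;2;200;100;255m🬬[38;2;35;35;50m[48;2;15;15;25m🬛[38;2;200;100;255m[48;2;21;21;33m🬊[38;2;200;100;255m[48;2;27;27;40m🬀[38;2;200;100;255m[48;2;21;21;33m🬊[38;2;200;100;255m[48;2;27;27;40m🬀[38;2;15;15;25m[48;2;35;35;50m🬰[0m
[38;2;15;15;25m[48;2;35;35;50m🬎[38;2;15;15;25m[48;2;35;35;50m🬎[38;2;35;35;50m[48;2;200;100;255m🬐[38;2;200;100;255m[48;2;200;100;255m [38;2;35;35;50m[48;2;200;100;255m🬀[38;2;15;15;25m[48;2;200;100;255m🬊[38;2;35;35;50m[48;2;15;15;25m🬲[38;2;15;15;25m[48;2;35;35;50m🬎[38;2;35;35;50m[48;2;15;15;25m🬲[38;2;15;15;25m[48;2;35;35;50m🬎[0m
[38;2;15;15;25m[48;2;15;15;25m [38;2;15;15;25m[48;2;15;15;25m [38;2;35;35;50m[48;2;15;15;25m▌[38;2;200;100;255m[48;2;15;15;25m🬀[38;2;200;100;255m[48;2;28;28;41m🬊[38;2;200;100;255m[48;2;15;15;25m🬀[38;2;35;35;50m[48;2;15;15;25m▌[38;2;15;15;25m[48;2;15;15;25m [38;2;35;35;50m[48;2;15;15;25m▌[38;2;15;15;25m[48;2;15;15;25m [0m
</frame>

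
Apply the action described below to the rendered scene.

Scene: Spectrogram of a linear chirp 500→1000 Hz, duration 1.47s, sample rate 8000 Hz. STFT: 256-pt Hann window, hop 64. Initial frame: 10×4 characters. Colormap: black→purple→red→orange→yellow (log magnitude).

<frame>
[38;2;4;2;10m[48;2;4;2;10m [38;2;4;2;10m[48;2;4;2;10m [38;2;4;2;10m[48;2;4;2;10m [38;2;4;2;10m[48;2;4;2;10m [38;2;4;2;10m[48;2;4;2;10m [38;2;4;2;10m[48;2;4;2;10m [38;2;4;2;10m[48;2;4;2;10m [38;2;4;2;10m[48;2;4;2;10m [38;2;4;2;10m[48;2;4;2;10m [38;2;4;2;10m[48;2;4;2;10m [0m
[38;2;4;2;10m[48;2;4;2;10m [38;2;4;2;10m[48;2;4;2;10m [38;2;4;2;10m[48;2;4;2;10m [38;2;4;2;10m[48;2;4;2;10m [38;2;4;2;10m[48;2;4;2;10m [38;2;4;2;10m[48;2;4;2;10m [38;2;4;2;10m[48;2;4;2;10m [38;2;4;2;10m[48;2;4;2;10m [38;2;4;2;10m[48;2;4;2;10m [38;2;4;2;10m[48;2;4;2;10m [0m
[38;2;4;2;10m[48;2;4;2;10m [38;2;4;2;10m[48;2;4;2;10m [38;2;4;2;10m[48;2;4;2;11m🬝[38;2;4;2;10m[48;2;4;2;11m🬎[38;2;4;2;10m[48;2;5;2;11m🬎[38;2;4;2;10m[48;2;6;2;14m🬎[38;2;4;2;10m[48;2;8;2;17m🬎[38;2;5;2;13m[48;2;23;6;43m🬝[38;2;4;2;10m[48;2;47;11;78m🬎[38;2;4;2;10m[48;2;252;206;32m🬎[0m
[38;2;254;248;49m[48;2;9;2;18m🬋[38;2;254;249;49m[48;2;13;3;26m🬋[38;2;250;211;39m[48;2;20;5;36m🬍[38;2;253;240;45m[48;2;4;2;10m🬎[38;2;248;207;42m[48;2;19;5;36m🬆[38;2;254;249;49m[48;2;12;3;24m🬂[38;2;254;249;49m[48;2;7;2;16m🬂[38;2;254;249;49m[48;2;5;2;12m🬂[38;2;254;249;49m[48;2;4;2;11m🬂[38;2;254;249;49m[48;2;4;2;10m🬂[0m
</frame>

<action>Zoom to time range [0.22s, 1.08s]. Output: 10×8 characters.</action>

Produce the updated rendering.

<frame>
[38;2;4;2;10m[48;2;4;2;10m [38;2;4;2;10m[48;2;4;2;10m [38;2;4;2;10m[48;2;4;2;10m [38;2;4;2;10m[48;2;4;2;10m [38;2;4;2;10m[48;2;4;2;10m [38;2;4;2;10m[48;2;4;2;10m [38;2;4;2;10m[48;2;4;2;10m [38;2;4;2;10m[48;2;4;2;10m [38;2;4;2;10m[48;2;4;2;10m [38;2;4;2;10m[48;2;4;2;10m [0m
[38;2;4;2;10m[48;2;4;2;10m [38;2;4;2;10m[48;2;4;2;10m [38;2;4;2;10m[48;2;4;2;10m [38;2;4;2;10m[48;2;4;2;10m [38;2;4;2;10m[48;2;4;2;10m [38;2;4;2;10m[48;2;4;2;10m [38;2;4;2;10m[48;2;4;2;10m [38;2;4;2;10m[48;2;4;2;10m [38;2;4;2;10m[48;2;4;2;10m [38;2;4;2;10m[48;2;4;2;10m [0m
[38;2;4;2;10m[48;2;4;2;10m [38;2;4;2;10m[48;2;4;2;10m [38;2;4;2;10m[48;2;4;2;10m [38;2;4;2;10m[48;2;4;2;10m [38;2;4;2;10m[48;2;4;2;10m [38;2;4;2;10m[48;2;4;2;10m [38;2;4;2;10m[48;2;4;2;10m [38;2;4;2;10m[48;2;4;2;10m [38;2;4;2;10m[48;2;4;2;10m [38;2;4;2;10m[48;2;4;2;10m [0m
[38;2;4;2;10m[48;2;4;2;10m [38;2;4;2;10m[48;2;4;2;10m [38;2;4;2;10m[48;2;4;2;10m [38;2;4;2;10m[48;2;4;2;10m [38;2;4;2;10m[48;2;4;2;10m [38;2;4;2;10m[48;2;4;2;10m [38;2;4;2;10m[48;2;4;2;10m [38;2;4;2;10m[48;2;4;2;10m [38;2;4;2;10m[48;2;4;2;10m [38;2;4;2;10m[48;2;4;2;10m [0m
[38;2;4;2;10m[48;2;4;2;10m [38;2;4;2;10m[48;2;4;2;10m [38;2;4;2;10m[48;2;4;2;10m [38;2;4;2;10m[48;2;4;2;10m [38;2;4;2;10m[48;2;4;2;10m [38;2;4;2;10m[48;2;4;2;10m [38;2;4;2;10m[48;2;4;2;10m [38;2;4;2;10m[48;2;4;2;10m [38;2;4;2;10m[48;2;4;2;10m [38;2;4;2;10m[48;2;4;2;10m [0m
[38;2;4;2;10m[48;2;4;2;10m [38;2;4;2;10m[48;2;4;2;10m [38;2;4;2;10m[48;2;4;2;11m🬬[38;2;4;2;10m[48;2;4;2;11m🬎[38;2;4;2;10m[48;2;5;2;11m🬎[38;2;4;2;10m[48;2;5;2;12m🬎[38;2;4;2;10m[48;2;5;2;12m🬎[38;2;4;2;10m[48;2;6;2;14m🬎[38;2;4;2;11m[48;2;9;3;19m🬝[38;2;4;2;10m[48;2;11;3;22m🬎[0m
[38;2;18;4;34m[48;2;254;249;49m🬎[38;2;47;11;49m[48;2;254;248;48m🬎[38;2;6;2;14m[48;2;249;204;37m🬂[38;2;8;3;18m[48;2;253;239;45m🬂[38;2;13;4;26m[48;2;241;183;44m🬂[38;2;36;8;63m[48;2;254;248;48m🬰[38;2;254;247;48m[48;2;31;7;55m🬋[38;2;247;204;42m[48;2;43;11;45m🬍[38;2;253;231;42m[48;2;10;3;20m🬎[38;2;253;228;40m[48;2;8;2;16m🬎[0m
[38;2;22;5;40m[48;2;6;2;13m🬀[38;2;13;4;26m[48;2;4;2;11m🬀[38;2;8;2;17m[48;2;4;2;10m🬂[38;2;6;2;14m[48;2;4;2;10m🬂[38;2;6;2;13m[48;2;4;2;10m🬂[38;2;5;2;12m[48;2;4;2;10m🬂[38;2;4;2;11m[48;2;4;2;10m🬂[38;2;4;2;10m[48;2;4;2;11m🬺[38;2;4;2;11m[48;2;4;2;10m🬂[38;2;4;2;11m[48;2;4;2;10m🬀[0m
</frame>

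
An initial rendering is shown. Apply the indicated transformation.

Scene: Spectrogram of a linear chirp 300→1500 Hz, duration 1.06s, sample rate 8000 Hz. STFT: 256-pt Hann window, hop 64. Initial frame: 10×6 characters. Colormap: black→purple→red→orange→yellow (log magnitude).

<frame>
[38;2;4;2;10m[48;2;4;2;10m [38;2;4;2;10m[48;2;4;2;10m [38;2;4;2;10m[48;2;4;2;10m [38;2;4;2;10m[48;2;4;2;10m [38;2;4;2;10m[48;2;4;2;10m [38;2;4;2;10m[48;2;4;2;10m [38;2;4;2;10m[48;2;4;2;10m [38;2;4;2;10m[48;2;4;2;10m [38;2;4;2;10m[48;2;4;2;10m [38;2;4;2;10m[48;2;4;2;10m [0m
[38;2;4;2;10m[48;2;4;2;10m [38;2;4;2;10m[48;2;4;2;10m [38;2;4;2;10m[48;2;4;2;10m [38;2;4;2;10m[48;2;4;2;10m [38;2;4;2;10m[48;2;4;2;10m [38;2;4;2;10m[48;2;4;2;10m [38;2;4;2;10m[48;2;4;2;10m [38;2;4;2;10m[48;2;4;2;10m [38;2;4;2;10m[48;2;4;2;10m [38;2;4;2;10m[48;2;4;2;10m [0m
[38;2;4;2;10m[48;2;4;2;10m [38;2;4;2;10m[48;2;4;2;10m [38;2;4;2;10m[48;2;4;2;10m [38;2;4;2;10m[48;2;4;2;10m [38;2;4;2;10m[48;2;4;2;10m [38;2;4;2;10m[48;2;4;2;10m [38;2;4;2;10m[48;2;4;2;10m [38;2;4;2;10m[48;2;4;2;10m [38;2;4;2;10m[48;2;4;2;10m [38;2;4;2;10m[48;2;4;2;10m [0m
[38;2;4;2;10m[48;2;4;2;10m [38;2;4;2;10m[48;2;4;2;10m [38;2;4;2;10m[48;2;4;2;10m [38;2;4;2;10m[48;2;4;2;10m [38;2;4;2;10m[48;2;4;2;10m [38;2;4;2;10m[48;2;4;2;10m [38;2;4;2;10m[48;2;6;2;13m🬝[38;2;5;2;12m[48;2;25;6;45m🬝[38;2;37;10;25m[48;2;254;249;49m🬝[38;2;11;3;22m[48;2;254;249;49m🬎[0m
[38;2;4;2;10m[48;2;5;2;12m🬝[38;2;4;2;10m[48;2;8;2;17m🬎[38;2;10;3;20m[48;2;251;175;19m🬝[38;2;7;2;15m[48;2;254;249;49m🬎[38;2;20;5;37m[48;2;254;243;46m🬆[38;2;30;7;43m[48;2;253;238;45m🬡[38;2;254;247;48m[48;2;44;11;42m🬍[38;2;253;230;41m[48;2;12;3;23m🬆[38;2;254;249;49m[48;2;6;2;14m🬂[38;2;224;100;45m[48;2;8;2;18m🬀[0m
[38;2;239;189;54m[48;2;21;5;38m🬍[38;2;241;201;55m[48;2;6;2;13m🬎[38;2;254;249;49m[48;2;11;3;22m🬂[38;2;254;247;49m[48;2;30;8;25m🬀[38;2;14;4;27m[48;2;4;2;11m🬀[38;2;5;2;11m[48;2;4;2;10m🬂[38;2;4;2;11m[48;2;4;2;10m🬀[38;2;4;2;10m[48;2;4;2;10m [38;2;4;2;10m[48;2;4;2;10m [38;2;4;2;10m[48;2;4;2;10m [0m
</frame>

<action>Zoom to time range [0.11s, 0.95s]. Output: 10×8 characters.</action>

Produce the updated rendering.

<frame>
[38;2;4;2;10m[48;2;4;2;10m [38;2;4;2;10m[48;2;4;2;10m [38;2;4;2;10m[48;2;4;2;10m [38;2;4;2;10m[48;2;4;2;10m [38;2;4;2;10m[48;2;4;2;10m [38;2;4;2;10m[48;2;4;2;10m [38;2;4;2;10m[48;2;4;2;10m [38;2;4;2;10m[48;2;4;2;10m [38;2;4;2;10m[48;2;4;2;10m [38;2;4;2;10m[48;2;4;2;10m [0m
[38;2;4;2;10m[48;2;4;2;10m [38;2;4;2;10m[48;2;4;2;10m [38;2;4;2;10m[48;2;4;2;10m [38;2;4;2;10m[48;2;4;2;10m [38;2;4;2;10m[48;2;4;2;10m [38;2;4;2;10m[48;2;4;2;10m [38;2;4;2;10m[48;2;4;2;10m [38;2;4;2;10m[48;2;4;2;10m [38;2;4;2;10m[48;2;4;2;10m [38;2;4;2;10m[48;2;4;2;10m [0m
[38;2;4;2;10m[48;2;4;2;10m [38;2;4;2;10m[48;2;4;2;10m [38;2;4;2;10m[48;2;4;2;10m [38;2;4;2;10m[48;2;4;2;10m [38;2;4;2;10m[48;2;4;2;10m [38;2;4;2;10m[48;2;4;2;10m [38;2;4;2;10m[48;2;4;2;10m [38;2;4;2;10m[48;2;4;2;10m [38;2;4;2;10m[48;2;4;2;10m [38;2;4;2;10m[48;2;4;2;10m [0m
[38;2;4;2;10m[48;2;4;2;10m [38;2;4;2;10m[48;2;4;2;10m [38;2;4;2;10m[48;2;4;2;10m [38;2;4;2;10m[48;2;4;2;10m [38;2;4;2;10m[48;2;4;2;10m [38;2;4;2;10m[48;2;4;2;10m [38;2;4;2;10m[48;2;4;2;10m [38;2;4;2;10m[48;2;4;2;10m [38;2;4;2;10m[48;2;4;2;10m [38;2;4;2;10m[48;2;4;2;10m [0m
[38;2;4;2;10m[48;2;4;2;10m [38;2;4;2;10m[48;2;4;2;10m [38;2;4;2;10m[48;2;4;2;10m [38;2;4;2;10m[48;2;4;2;10m [38;2;4;2;10m[48;2;4;2;10m [38;2;4;2;10m[48;2;4;2;10m [38;2;4;2;10m[48;2;4;2;10m [38;2;4;2;10m[48;2;4;2;11m🬝[38;2;4;2;10m[48;2;5;2;11m🬎[38;2;4;2;10m[48;2;8;2;17m🬎[0m
[38;2;4;2;10m[48;2;4;2;10m [38;2;4;2;10m[48;2;4;2;10m [38;2;4;2;10m[48;2;5;2;11m🬝[38;2;4;2;10m[48;2;7;2;15m🬝[38;2;5;2;12m[48;2;22;5;41m🬝[38;2;23;6;26m[48;2;253;217;36m🬝[38;2;8;2;17m[48;2;254;249;49m🬎[38;2;31;7;38m[48;2;253;231;41m🬆[38;2;71;18;52m[48;2;254;246;48m🬡[38;2;244;206;51m[48;2;19;4;35m🬎[0m
[38;2;5;2;13m[48;2;253;235;43m🬎[38;2;28;7;35m[48;2;254;249;49m🬎[38;2;10;3;21m[48;2;253;235;43m🬂[38;2;69;17;59m[48;2;243;197;49m🬮[38;2;253;226;39m[48;2;9;2;18m🬎[38;2;254;249;49m[48;2;17;4;33m🬂[38;2;254;232;42m[48;2;28;7;27m🬀[38;2;26;6;48m[48;2;5;2;12m🬀[38;2;7;2;15m[48;2;4;2;10m🬀[38;2;4;2;11m[48;2;4;2;10m🬂[0m
[38;2;253;238;44m[48;2;7;2;17m🬂[38;2;112;28;85m[48;2;9;2;18m🬀[38;2;8;2;17m[48;2;4;2;10m🬂[38;2;5;2;11m[48;2;4;2;10m🬂[38;2;4;2;11m[48;2;4;2;10m🬀[38;2;4;2;10m[48;2;4;2;10m [38;2;4;2;10m[48;2;4;2;10m [38;2;4;2;10m[48;2;4;2;10m [38;2;4;2;10m[48;2;4;2;10m [38;2;4;2;10m[48;2;4;2;10m [0m
</frame>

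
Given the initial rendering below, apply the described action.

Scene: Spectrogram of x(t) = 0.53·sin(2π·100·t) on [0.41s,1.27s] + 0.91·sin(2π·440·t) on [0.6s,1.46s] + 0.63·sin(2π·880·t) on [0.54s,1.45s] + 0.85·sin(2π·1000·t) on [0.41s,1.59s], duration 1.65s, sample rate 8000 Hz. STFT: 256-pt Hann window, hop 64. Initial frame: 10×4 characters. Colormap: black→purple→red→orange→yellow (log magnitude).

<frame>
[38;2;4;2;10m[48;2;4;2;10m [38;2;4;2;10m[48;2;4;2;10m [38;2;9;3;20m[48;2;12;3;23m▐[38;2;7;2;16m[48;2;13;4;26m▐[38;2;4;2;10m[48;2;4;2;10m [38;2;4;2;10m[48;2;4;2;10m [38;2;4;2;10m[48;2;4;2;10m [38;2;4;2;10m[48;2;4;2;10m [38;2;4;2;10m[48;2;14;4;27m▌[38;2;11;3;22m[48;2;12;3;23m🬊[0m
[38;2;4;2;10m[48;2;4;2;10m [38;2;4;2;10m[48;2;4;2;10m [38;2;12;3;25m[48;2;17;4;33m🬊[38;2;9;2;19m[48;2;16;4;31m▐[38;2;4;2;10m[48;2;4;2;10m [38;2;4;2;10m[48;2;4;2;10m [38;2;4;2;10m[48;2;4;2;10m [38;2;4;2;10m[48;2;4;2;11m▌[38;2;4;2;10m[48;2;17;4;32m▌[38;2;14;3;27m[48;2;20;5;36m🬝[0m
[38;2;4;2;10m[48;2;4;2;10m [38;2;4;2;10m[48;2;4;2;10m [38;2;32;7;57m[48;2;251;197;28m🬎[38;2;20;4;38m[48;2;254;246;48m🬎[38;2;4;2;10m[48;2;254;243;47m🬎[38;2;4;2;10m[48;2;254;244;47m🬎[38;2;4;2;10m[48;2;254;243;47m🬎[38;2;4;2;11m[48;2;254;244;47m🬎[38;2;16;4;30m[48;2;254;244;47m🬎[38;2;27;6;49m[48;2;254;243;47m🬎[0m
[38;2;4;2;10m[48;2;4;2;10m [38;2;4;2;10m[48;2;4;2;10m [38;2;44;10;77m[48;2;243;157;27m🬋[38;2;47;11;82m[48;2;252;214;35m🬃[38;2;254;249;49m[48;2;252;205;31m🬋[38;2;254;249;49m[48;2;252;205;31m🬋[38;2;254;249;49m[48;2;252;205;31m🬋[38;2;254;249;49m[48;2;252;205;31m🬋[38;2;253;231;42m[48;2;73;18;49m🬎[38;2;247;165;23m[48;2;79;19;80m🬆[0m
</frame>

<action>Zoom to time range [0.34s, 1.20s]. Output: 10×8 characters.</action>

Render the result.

<frame>
[38;2;4;2;10m[48;2;11;3;23m▌[38;2;4;2;10m[48;2;4;2;10m [38;2;15;4;28m[48;2;4;2;10m▌[38;2;7;2;15m[48;2;4;2;10m▌[38;2;4;2;10m[48;2;4;2;10m [38;2;4;2;10m[48;2;4;2;10m [38;2;4;2;10m[48;2;4;2;10m [38;2;4;2;10m[48;2;4;2;10m [38;2;4;2;10m[48;2;4;2;10m [38;2;4;2;10m[48;2;4;2;10m [0m
[38;2;4;2;10m[48;2;12;3;24m▌[38;2;4;2;10m[48;2;4;2;10m [38;2;4;2;10m[48;2;15;4;29m▐[38;2;4;2;10m[48;2;7;2;15m▐[38;2;4;2;10m[48;2;4;2;10m [38;2;4;2;10m[48;2;4;2;10m [38;2;4;2;10m[48;2;4;2;10m [38;2;4;2;10m[48;2;4;2;10m [38;2;4;2;10m[48;2;4;2;10m [38;2;4;2;10m[48;2;4;2;10m [0m
[38;2;4;2;10m[48;2;14;4;27m▌[38;2;4;2;10m[48;2;4;2;10m [38;2;4;2;11m[48;2;16;4;31m▐[38;2;4;2;10m[48;2;7;2;16m▐[38;2;4;2;10m[48;2;4;2;10m [38;2;4;2;10m[48;2;4;2;10m [38;2;4;2;10m[48;2;4;2;10m [38;2;4;2;10m[48;2;4;2;10m [38;2;4;2;10m[48;2;4;2;10m [38;2;4;2;10m[48;2;4;2;10m [0m
[38;2;4;2;10m[48;2;18;4;34m▌[38;2;4;2;10m[48;2;4;2;10m [38;2;4;2;11m[48;2;19;5;36m▐[38;2;4;2;10m[48;2;9;3;19m▐[38;2;4;2;10m[48;2;4;2;10m [38;2;4;2;10m[48;2;4;2;10m [38;2;4;2;10m[48;2;4;2;10m [38;2;4;2;10m[48;2;4;2;10m [38;2;4;2;10m[48;2;4;2;10m [38;2;4;2;10m[48;2;4;2;10m [0m
[38;2;4;2;10m[48;2;28;6;50m▌[38;2;4;2;10m[48;2;4;2;10m [38;2;5;2;12m[48;2;25;6;46m▐[38;2;4;2;10m[48;2;12;3;23m▐[38;2;4;2;10m[48;2;4;2;10m [38;2;4;2;10m[48;2;4;2;10m [38;2;4;2;10m[48;2;4;2;10m [38;2;4;2;10m[48;2;4;2;10m [38;2;4;2;10m[48;2;4;2;10m [38;2;4;2;10m[48;2;4;2;10m [0m
[38;2;29;7;39m[48;2;254;243;47m🬝[38;2;4;2;10m[48;2;254;243;47m🬎[38;2;23;5;41m[48;2;254;246;48m🬎[38;2;10;3;21m[48;2;254;243;47m🬎[38;2;4;2;10m[48;2;254;244;47m🬎[38;2;4;2;10m[48;2;254;243;47m🬎[38;2;4;2;10m[48;2;254;244;47m🬎[38;2;4;2;10m[48;2;254;243;47m🬎[38;2;4;2;10m[48;2;254;243;47m🬎[38;2;4;2;10m[48;2;254;244;47m🬎[0m
[38;2;32;8;40m[48;2;251;184;23m🬺[38;2;251;179;21m[48;2;4;2;10m🬂[38;2;236;160;46m[48;2;36;8;65m🬆[38;2;242;173;40m[48;2;39;8;68m🬒[38;2;253;214;35m[48;2;33;7;58m🬂[38;2;253;214;35m[48;2;33;7;59m🬂[38;2;253;214;35m[48;2;33;7;58m🬂[38;2;253;214;35m[48;2;33;7;59m🬂[38;2;253;214;35m[48;2;33;7;59m🬂[38;2;253;214;35m[48;2;33;7;58m🬂[0m
[38;2;19;5;35m[48;2;252;197;28m🬝[38;2;11;3;22m[48;2;252;197;28m🬎[38;2;30;7;54m[48;2;252;197;28m🬎[38;2;253;223;38m[48;2;84;21;58m🬰[38;2;253;223;38m[48;2;18;5;34m🬰[38;2;253;223;38m[48;2;18;5;34m🬰[38;2;253;223;38m[48;2;18;4;33m🬰[38;2;253;223;38m[48;2;18;5;34m🬰[38;2;253;223;38m[48;2;18;4;33m🬰[38;2;253;223;38m[48;2;18;5;34m🬰[0m
</frame>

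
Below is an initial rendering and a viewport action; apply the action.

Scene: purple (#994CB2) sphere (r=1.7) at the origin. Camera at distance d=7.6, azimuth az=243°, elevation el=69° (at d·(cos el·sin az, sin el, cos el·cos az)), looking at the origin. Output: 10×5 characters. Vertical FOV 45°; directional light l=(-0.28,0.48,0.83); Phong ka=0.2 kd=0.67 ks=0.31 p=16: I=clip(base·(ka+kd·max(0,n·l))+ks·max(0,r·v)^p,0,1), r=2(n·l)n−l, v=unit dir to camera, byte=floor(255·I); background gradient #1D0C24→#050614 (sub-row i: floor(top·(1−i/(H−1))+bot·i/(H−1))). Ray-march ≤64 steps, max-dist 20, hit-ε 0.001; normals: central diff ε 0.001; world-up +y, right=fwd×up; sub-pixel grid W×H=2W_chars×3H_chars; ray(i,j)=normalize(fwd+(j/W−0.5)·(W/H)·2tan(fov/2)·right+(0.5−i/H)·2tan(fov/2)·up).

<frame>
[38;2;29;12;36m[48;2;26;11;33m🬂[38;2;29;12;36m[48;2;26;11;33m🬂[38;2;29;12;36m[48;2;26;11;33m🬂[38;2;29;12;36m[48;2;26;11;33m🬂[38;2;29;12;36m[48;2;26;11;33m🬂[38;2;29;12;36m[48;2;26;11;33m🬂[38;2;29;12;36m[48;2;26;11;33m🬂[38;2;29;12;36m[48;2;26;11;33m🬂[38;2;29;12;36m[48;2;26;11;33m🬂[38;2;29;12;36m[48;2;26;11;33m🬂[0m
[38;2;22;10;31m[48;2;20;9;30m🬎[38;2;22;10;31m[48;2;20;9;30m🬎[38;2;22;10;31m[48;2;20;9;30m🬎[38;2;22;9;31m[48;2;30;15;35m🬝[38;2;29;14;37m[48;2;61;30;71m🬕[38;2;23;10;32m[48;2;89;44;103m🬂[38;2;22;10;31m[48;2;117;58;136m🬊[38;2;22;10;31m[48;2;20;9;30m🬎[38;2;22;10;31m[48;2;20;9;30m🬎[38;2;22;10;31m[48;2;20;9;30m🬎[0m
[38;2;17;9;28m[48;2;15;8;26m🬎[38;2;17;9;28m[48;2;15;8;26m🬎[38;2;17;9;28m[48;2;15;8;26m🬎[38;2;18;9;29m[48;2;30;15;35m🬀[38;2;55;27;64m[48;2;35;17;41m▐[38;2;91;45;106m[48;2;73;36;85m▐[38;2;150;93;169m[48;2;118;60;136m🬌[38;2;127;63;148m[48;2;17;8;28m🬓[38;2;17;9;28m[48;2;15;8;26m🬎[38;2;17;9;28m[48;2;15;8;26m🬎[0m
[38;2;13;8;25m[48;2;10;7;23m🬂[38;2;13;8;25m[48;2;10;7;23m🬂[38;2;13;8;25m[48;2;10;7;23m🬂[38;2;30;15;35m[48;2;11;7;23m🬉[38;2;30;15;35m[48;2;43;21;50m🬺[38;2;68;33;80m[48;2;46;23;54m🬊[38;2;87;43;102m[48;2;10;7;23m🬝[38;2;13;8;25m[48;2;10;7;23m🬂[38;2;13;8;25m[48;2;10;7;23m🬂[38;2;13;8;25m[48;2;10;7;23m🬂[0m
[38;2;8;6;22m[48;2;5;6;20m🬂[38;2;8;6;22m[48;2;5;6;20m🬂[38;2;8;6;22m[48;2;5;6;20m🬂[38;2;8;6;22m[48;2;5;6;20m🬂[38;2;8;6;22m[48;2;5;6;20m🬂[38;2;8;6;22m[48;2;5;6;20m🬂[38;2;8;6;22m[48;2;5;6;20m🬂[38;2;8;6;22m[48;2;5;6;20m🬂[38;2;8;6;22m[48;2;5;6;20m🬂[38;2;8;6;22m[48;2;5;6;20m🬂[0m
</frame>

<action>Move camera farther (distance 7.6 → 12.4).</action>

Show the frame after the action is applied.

<frame>
[38;2;29;12;36m[48;2;26;11;33m🬂[38;2;29;12;36m[48;2;26;11;33m🬂[38;2;29;12;36m[48;2;26;11;33m🬂[38;2;29;12;36m[48;2;26;11;33m🬂[38;2;29;12;36m[48;2;26;11;33m🬂[38;2;29;12;36m[48;2;26;11;33m🬂[38;2;29;12;36m[48;2;26;11;33m🬂[38;2;29;12;36m[48;2;26;11;33m🬂[38;2;29;12;36m[48;2;26;11;33m🬂[38;2;29;12;36m[48;2;26;11;33m🬂[0m
[38;2;22;10;31m[48;2;20;9;30m🬎[38;2;22;10;31m[48;2;20;9;30m🬎[38;2;22;10;31m[48;2;20;9;30m🬎[38;2;22;10;31m[48;2;20;9;30m🬎[38;2;22;10;31m[48;2;20;9;30m🬎[38;2;68;34;79m[48;2;22;9;31m🬏[38;2;22;10;31m[48;2;20;9;30m🬎[38;2;22;10;31m[48;2;20;9;30m🬎[38;2;22;10;31m[48;2;20;9;30m🬎[38;2;22;10;31m[48;2;20;9;30m🬎[0m
[38;2;17;9;28m[48;2;15;8;26m🬎[38;2;17;9;28m[48;2;15;8;26m🬎[38;2;17;9;28m[48;2;15;8;26m🬎[38;2;17;9;28m[48;2;15;8;26m🬎[38;2;30;15;35m[48;2;44;21;51m🬲[38;2;125;71;143m[48;2;79;39;92m🬉[38;2;124;61;144m[48;2;16;8;27m▌[38;2;17;9;28m[48;2;15;8;26m🬎[38;2;17;9;28m[48;2;15;8;26m🬎[38;2;17;9;28m[48;2;15;8;26m🬎[0m
[38;2;13;8;25m[48;2;10;7;23m🬂[38;2;13;8;25m[48;2;10;7;23m🬂[38;2;13;8;25m[48;2;10;7;23m🬂[38;2;13;8;25m[48;2;10;7;23m🬂[38;2;30;15;35m[48;2;10;7;23m🬂[38;2;63;31;73m[48;2;15;9;26m🬂[38;2;91;45;106m[48;2;11;7;23m🬀[38;2;13;8;25m[48;2;10;7;23m🬂[38;2;13;8;25m[48;2;10;7;23m🬂[38;2;13;8;25m[48;2;10;7;23m🬂[0m
[38;2;8;6;22m[48;2;5;6;20m🬂[38;2;8;6;22m[48;2;5;6;20m🬂[38;2;8;6;22m[48;2;5;6;20m🬂[38;2;8;6;22m[48;2;5;6;20m🬂[38;2;8;6;22m[48;2;5;6;20m🬂[38;2;8;6;22m[48;2;5;6;20m🬂[38;2;8;6;22m[48;2;5;6;20m🬂[38;2;8;6;22m[48;2;5;6;20m🬂[38;2;8;6;22m[48;2;5;6;20m🬂[38;2;8;6;22m[48;2;5;6;20m🬂[0m
</frame>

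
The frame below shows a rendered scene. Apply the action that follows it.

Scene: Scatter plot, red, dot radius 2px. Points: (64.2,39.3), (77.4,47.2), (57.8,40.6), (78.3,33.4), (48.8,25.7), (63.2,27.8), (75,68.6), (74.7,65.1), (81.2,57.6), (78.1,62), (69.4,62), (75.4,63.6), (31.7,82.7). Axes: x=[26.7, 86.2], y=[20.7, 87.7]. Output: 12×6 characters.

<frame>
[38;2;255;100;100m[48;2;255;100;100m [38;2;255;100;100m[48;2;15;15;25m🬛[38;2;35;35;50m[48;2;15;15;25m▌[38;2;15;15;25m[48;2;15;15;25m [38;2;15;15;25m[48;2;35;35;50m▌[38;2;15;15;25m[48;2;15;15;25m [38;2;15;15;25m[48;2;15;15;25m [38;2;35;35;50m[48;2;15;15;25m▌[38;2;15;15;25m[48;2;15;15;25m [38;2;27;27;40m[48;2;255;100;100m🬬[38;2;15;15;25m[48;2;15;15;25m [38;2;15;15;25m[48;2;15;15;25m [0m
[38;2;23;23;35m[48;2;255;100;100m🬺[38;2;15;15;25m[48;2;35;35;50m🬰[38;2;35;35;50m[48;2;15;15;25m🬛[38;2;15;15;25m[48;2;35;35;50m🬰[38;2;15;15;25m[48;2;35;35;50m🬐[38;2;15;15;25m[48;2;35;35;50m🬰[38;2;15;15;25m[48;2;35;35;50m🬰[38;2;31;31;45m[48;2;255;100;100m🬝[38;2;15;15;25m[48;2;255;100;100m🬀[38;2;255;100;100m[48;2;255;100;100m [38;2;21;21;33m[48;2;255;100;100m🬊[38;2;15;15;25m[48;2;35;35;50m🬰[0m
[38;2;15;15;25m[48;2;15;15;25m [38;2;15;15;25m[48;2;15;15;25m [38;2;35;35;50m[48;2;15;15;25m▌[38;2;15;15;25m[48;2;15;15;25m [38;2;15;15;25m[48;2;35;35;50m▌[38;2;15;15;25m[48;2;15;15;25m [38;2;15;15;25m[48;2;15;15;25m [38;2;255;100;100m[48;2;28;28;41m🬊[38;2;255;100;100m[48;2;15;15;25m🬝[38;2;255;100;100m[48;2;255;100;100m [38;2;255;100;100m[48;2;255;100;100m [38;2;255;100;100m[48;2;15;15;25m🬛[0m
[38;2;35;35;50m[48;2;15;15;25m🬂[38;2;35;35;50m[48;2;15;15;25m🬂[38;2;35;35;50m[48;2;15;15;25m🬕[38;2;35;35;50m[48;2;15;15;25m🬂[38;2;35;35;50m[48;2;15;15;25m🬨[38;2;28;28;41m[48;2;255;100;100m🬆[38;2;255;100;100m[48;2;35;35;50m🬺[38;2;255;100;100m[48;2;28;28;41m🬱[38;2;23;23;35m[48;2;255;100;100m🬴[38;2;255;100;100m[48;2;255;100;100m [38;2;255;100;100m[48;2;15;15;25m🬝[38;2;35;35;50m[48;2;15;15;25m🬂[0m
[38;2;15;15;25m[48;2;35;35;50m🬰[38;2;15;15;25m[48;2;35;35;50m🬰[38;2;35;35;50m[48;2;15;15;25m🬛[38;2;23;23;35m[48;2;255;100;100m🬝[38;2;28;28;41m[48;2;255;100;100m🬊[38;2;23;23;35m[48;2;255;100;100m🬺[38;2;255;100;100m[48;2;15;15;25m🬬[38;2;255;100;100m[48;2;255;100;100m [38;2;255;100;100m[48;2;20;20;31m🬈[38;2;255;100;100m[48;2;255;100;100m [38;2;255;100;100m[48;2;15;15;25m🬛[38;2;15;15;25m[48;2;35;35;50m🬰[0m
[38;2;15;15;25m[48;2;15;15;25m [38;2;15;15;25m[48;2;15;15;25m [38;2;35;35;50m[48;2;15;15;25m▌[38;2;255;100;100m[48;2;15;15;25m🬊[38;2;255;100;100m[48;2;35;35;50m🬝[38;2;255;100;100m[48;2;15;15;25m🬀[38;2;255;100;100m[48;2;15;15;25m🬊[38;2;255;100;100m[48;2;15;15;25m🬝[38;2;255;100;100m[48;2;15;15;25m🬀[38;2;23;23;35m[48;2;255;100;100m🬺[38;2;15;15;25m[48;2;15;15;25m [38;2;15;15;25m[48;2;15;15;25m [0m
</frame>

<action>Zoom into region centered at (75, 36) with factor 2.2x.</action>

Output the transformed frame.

<frame>
[38;2;15;15;25m[48;2;15;15;25m [38;2;15;15;25m[48;2;15;15;25m [38;2;35;35;50m[48;2;15;15;25m▌[38;2;15;15;25m[48;2;15;15;25m [38;2;15;15;25m[48;2;35;35;50m▌[38;2;15;15;25m[48;2;255;100;100m🬝[38;2;15;15;25m[48;2;255;100;100m🬀[38;2;21;21;33m[48;2;255;100;100m🬊[38;2;15;15;25m[48;2;15;15;25m [38;2;15;15;25m[48;2;35;35;50m▌[38;2;15;15;25m[48;2;15;15;25m [38;2;15;15;25m[48;2;15;15;25m [0m
[38;2;23;23;35m[48;2;255;100;100m🬝[38;2;21;21;33m[48;2;255;100;100m🬊[38;2;35;35;50m[48;2;15;15;25m🬛[38;2;15;15;25m[48;2;35;35;50m🬰[38;2;15;15;25m[48;2;35;35;50m🬐[38;2;15;15;25m[48;2;35;35;50m🬰[38;2;255;100;100m[48;2;21;21;33m🬊[38;2;255;100;100m[48;2;27;27;40m🬀[38;2;15;15;25m[48;2;35;35;50m🬰[38;2;15;15;25m[48;2;35;35;50m🬐[38;2;15;15;25m[48;2;35;35;50m🬰[38;2;15;15;25m[48;2;35;35;50m🬰[0m
[38;2;255;100;100m[48;2;15;15;25m🬊[38;2;255;100;100m[48;2;15;15;25m🬝[38;2;255;100;100m[48;2;23;23;35m🬀[38;2;15;15;25m[48;2;15;15;25m [38;2;15;15;25m[48;2;35;35;50m▌[38;2;15;15;25m[48;2;15;15;25m [38;2;15;15;25m[48;2;255;100;100m🬝[38;2;21;21;33m[48;2;255;100;100m🬊[38;2;15;15;25m[48;2;15;15;25m [38;2;15;15;25m[48;2;35;35;50m▌[38;2;15;15;25m[48;2;15;15;25m [38;2;15;15;25m[48;2;15;15;25m [0m
[38;2;23;23;35m[48;2;255;100;100m🬝[38;2;35;35;50m[48;2;15;15;25m🬂[38;2;35;35;50m[48;2;15;15;25m🬕[38;2;35;35;50m[48;2;15;15;25m🬂[38;2;35;35;50m[48;2;15;15;25m🬨[38;2;35;35;50m[48;2;15;15;25m🬂[38;2;255;100;100m[48;2;15;15;25m🬊[38;2;255;100;100m[48;2;15;15;25m🬝[38;2;255;100;100m[48;2;19;19;30m🬀[38;2;35;35;50m[48;2;15;15;25m🬨[38;2;35;35;50m[48;2;15;15;25m🬂[38;2;35;35;50m[48;2;15;15;25m🬂[0m
[38;2;255;100;100m[48;2;255;100;100m [38;2;255;100;100m[48;2;15;15;25m🬛[38;2;35;35;50m[48;2;15;15;25m🬛[38;2;15;15;25m[48;2;35;35;50m🬰[38;2;15;15;25m[48;2;35;35;50m🬐[38;2;15;15;25m[48;2;35;35;50m🬰[38;2;15;15;25m[48;2;35;35;50m🬰[38;2;35;35;50m[48;2;15;15;25m🬛[38;2;15;15;25m[48;2;35;35;50m🬰[38;2;15;15;25m[48;2;35;35;50m🬐[38;2;15;15;25m[48;2;35;35;50m🬰[38;2;15;15;25m[48;2;35;35;50m🬰[0m
[38;2;15;15;25m[48;2;255;100;100m🬺[38;2;15;15;25m[48;2;15;15;25m [38;2;35;35;50m[48;2;15;15;25m▌[38;2;15;15;25m[48;2;15;15;25m [38;2;15;15;25m[48;2;35;35;50m▌[38;2;15;15;25m[48;2;15;15;25m [38;2;15;15;25m[48;2;15;15;25m [38;2;35;35;50m[48;2;15;15;25m▌[38;2;15;15;25m[48;2;15;15;25m [38;2;15;15;25m[48;2;35;35;50m▌[38;2;15;15;25m[48;2;15;15;25m [38;2;15;15;25m[48;2;15;15;25m [0m
</frame>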